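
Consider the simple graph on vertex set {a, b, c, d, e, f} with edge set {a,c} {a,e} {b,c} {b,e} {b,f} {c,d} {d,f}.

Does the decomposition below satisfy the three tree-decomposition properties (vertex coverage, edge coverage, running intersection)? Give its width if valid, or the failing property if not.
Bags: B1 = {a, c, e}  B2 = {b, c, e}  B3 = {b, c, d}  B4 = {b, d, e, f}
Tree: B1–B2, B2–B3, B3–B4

A tree decomposition must satisfy three properties: every vertex lies in some bag; for every edge, both endpoints lie together in some bag; and for every vertex, the bags containing it form a connected subtree. Here bags containing vertex e are not connected in the tree, so the decomposition is invalid.

No — bags containing vertex e are not connected in the tree.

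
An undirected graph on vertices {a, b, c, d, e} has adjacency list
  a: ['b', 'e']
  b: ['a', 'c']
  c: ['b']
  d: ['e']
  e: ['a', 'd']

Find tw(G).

1

A width-1 tree decomposition is:
Bags: B1 = {b, c}  B2 = {a, b}  B3 = {a, e}  B4 = {d, e}
Tree: B1–B2, B2–B3, B3–B4
The largest bag has 2 vertices, giving width 1; this decomposition certifies tw(G) ≤ 1. Since G has at least one edge (e.g. c–b), it is not an edgeless graph, so tw(G) ≥ 1. The upper and lower bounds meet at 1, so that is the treewidth.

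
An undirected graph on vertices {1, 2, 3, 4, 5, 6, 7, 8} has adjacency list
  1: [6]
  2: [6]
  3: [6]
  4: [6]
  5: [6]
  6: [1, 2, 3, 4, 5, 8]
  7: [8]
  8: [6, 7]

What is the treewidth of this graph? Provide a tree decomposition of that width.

Every bag has size at most 2, so the width is 2 − 1 = 1 and tw(G) ≤ 1. Any graph with an edge has treewidth ≥ 1, and G has the edge 6–3. Therefore the treewidth is 1.

Treewidth 1.
Bags: B1 = {3, 6}  B2 = {6, 8}  B3 = {5, 6}  B4 = {1, 6}  B5 = {2, 6}  B6 = {7, 8}  B7 = {4, 6}
Tree: B1–B2, B1–B3, B2–B4, B1–B5, B2–B6, B2–B7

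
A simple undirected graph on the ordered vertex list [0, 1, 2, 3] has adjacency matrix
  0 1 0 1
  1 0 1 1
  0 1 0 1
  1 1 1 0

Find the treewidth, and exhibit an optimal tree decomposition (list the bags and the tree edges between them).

The largest bag has 3 vertices, giving width 2; this decomposition certifies tw(G) ≤ 2. On the other hand G contains the 3-clique {0, 1, 3}. A clique must lie in a single bag of any decomposition, so no decomposition can have width below 2. Therefore the treewidth is 2.

Treewidth 2.
One optimal decomposition is:
Bags: B1 = {1, 2, 3}  B2 = {0, 1, 3}
Tree: B1–B2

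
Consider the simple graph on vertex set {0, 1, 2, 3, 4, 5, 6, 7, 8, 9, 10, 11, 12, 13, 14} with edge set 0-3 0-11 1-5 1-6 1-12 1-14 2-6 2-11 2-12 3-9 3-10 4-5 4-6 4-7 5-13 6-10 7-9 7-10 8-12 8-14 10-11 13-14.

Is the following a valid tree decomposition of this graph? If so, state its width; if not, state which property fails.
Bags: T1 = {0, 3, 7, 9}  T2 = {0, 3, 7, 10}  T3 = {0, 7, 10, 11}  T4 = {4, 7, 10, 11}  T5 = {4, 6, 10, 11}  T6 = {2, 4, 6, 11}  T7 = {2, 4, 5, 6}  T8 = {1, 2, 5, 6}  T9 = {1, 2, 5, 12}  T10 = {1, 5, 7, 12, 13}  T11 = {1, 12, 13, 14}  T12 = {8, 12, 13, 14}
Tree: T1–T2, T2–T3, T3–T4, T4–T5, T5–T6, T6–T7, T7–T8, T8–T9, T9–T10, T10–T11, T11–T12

No — bags containing vertex 7 are not connected in the tree.

A tree decomposition must satisfy three properties: every vertex lies in some bag; for every edge, both endpoints lie together in some bag; and for every vertex, the bags containing it form a connected subtree. Here bags containing vertex 7 are not connected in the tree, so the decomposition is invalid.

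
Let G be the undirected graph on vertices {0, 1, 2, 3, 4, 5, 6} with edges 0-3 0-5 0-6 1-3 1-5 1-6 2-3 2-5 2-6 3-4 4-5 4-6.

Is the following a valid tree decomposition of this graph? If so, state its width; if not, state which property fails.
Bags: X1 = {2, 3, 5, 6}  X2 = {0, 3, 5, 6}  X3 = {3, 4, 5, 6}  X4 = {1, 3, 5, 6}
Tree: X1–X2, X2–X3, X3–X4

Every vertex of G appears in some bag (union = {0, 1, 2, 3, 4, 5, 6}); every edge is covered by a bag; and for each vertex v the set of bags containing v is connected in the bag tree. The decomposition is therefore valid. The largest bag has 4 vertices, so the width is 3.

Yes; width 3.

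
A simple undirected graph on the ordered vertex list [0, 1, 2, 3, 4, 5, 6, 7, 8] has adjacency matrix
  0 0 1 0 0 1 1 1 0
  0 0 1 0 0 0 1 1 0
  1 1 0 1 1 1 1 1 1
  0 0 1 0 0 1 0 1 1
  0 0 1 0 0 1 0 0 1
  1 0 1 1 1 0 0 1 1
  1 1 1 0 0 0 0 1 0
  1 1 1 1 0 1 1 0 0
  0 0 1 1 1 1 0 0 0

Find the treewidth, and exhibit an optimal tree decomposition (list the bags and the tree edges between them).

Every bag has size at most 4, so the width is 4 − 1 = 3 and tw(G) ≤ 3. Conversely, {1, 2, 6, 7} is a clique of size 4, and the vertices of any clique must share a bag in every tree decomposition; so some bag has ≥ 4 vertices and tw(G) ≥ 3. Combining the bounds, tw(G) = 3.

Treewidth 3.
Bags: B1 = {2, 4, 5, 8}  B2 = {2, 3, 5, 8}  B3 = {2, 3, 5, 7}  B4 = {0, 2, 5, 7}  B5 = {0, 2, 6, 7}  B6 = {1, 2, 6, 7}
Tree: B1–B2, B2–B3, B3–B4, B4–B5, B5–B6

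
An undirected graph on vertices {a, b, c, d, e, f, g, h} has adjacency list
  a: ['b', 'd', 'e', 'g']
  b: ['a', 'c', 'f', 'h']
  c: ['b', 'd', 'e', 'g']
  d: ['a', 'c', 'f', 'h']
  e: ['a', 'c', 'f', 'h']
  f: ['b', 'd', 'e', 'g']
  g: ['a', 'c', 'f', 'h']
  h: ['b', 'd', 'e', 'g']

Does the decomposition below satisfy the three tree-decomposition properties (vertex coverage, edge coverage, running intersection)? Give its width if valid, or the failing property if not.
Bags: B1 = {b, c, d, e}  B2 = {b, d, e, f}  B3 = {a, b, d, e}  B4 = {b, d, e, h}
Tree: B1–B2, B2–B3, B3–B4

A tree decomposition must satisfy three properties: every vertex lies in some bag; for every edge, both endpoints lie together in some bag; and for every vertex, the bags containing it form a connected subtree. Here vertex g appears in no bag, so the decomposition is invalid.

No — vertex g appears in no bag.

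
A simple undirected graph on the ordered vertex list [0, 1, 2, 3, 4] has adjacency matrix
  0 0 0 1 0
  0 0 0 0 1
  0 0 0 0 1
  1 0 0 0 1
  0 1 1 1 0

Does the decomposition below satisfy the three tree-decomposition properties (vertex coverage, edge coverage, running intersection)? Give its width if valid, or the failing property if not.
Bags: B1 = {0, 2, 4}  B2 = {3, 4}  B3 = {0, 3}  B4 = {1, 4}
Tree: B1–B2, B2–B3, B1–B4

A tree decomposition must satisfy three properties: every vertex lies in some bag; for every edge, both endpoints lie together in some bag; and for every vertex, the bags containing it form a connected subtree. Here bags containing vertex 0 are not connected in the tree, so the decomposition is invalid.

No — bags containing vertex 0 are not connected in the tree.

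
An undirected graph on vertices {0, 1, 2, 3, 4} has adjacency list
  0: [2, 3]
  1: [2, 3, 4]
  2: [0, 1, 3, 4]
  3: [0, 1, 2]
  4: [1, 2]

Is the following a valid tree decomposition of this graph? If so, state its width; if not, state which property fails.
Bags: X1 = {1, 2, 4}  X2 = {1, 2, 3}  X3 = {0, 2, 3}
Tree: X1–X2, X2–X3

Yes; width 2.

Vertex coverage: the bags together contain {0, 1, 2, 3, 4}, the full vertex set. Edge coverage: each edge of G has both endpoints in at least one bag. Running intersection: for every vertex, the bags containing it form a connected subtree. All three properties hold, so this is a valid tree decomposition of width max|bag| − 1 = 2, and hence tw(G) ≤ 2.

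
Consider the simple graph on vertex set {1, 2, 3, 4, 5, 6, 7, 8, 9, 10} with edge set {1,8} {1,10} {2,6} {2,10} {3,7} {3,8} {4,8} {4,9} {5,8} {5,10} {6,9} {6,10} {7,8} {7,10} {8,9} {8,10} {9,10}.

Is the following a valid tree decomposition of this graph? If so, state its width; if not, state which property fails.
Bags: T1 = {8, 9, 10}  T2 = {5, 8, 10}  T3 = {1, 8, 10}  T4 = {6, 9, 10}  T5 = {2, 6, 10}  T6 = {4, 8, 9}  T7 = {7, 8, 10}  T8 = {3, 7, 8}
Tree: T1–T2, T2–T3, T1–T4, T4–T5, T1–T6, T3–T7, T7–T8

Every vertex of G appears in some bag (union = {1, 2, 3, 4, 5, 6, 7, 8, 9, 10}); every edge is covered by a bag; and for each vertex v the set of bags containing v is connected in the bag tree. The decomposition is therefore valid. The largest bag has 3 vertices, so the width is 2.

Yes; width 2.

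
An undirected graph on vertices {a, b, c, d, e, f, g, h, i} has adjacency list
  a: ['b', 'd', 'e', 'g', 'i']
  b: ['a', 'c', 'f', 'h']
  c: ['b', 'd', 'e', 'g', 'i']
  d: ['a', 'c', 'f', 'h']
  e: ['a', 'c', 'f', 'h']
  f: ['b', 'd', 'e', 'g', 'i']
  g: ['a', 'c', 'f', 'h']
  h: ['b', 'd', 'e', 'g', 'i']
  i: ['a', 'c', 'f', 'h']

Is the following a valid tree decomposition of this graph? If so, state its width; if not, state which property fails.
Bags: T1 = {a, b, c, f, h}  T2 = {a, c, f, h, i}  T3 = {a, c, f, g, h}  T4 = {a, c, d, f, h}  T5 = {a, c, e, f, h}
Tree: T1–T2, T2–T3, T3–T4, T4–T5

Every vertex of G appears in some bag (union = {a, b, c, d, e, f, g, h, i}); every edge is covered by a bag; and for each vertex v the set of bags containing v is connected in the bag tree. The decomposition is therefore valid. The largest bag has 5 vertices, so the width is 4.

Yes; width 4.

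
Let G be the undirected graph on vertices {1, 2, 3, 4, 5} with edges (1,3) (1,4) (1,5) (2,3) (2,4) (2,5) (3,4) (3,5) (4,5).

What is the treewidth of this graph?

3

A width-3 tree decomposition is:
Bags: B1 = {1, 3, 4, 5}  B2 = {2, 3, 4, 5}
Tree: B1–B2
Each bag holds 4 vertices, so the decomposition has width 3, which upper-bounds the treewidth. On the other hand G contains the 4-clique {1, 3, 4, 5}. A clique must lie in a single bag of any decomposition, so no decomposition can have width below 3. Therefore the treewidth is 3.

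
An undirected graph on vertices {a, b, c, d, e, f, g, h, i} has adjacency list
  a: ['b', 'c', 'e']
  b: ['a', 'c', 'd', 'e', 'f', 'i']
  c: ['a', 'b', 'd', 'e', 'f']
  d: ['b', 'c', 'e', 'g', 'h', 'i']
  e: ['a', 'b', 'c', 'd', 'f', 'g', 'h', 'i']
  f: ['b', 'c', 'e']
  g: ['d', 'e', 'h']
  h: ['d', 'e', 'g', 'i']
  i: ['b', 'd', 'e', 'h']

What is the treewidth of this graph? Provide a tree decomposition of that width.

Every bag has size at most 4, so the width is 4 − 1 = 3 and tw(G) ≤ 3. Conversely, {d, e, g, h} is a clique of size 4, and the vertices of any clique must share a bag in every tree decomposition; so some bag has ≥ 4 vertices and tw(G) ≥ 3. The upper and lower bounds meet at 3, so that is the treewidth.

Treewidth 3.
One optimal decomposition is:
Bags: B1 = {b, c, d, e}  B2 = {a, b, c, e}  B3 = {b, d, e, i}  B4 = {d, e, h, i}  B5 = {d, e, g, h}  B6 = {b, c, e, f}
Tree: B1–B2, B1–B3, B3–B4, B4–B5, B2–B6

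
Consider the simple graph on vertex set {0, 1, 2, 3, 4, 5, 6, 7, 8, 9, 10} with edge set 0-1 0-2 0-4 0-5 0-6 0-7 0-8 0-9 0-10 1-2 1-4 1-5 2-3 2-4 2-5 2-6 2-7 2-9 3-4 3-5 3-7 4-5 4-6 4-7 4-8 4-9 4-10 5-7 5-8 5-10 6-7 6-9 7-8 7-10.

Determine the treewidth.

4

A width-4 tree decomposition is:
Bags: B1 = {2, 3, 4, 5, 7}  B2 = {0, 2, 4, 5, 7}  B3 = {0, 2, 4, 6, 7}  B4 = {0, 4, 5, 7, 10}  B5 = {0, 2, 4, 6, 9}  B6 = {0, 4, 5, 7, 8}  B7 = {0, 1, 2, 4, 5}
Tree: B1–B2, B2–B3, B2–B4, B3–B5, B4–B6, B2–B7
The largest bag has 5 vertices, giving width 4; this decomposition certifies tw(G) ≤ 4. For the lower bound, the 5 vertices {0, 4, 5, 7, 8} are pairwise adjacent, and any tree decomposition puts a clique entirely inside one bag — forcing width ≥ 4. Therefore the treewidth is 4.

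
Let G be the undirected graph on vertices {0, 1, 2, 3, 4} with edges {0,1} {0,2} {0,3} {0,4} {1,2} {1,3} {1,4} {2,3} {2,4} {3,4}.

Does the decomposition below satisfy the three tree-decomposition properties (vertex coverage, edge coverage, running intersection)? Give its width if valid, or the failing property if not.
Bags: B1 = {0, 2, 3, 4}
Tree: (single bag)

No — vertex 1 appears in no bag.

A tree decomposition must satisfy three properties: every vertex lies in some bag; for every edge, both endpoints lie together in some bag; and for every vertex, the bags containing it form a connected subtree. Here vertex 1 appears in no bag, so the decomposition is invalid.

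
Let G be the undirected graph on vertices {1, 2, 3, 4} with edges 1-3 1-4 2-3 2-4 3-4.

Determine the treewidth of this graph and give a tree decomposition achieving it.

Each bag holds 3 vertices, so the decomposition has width 2, which upper-bounds the treewidth. Conversely, {1, 3, 4} is a clique of size 3, and the vertices of any clique must share a bag in every tree decomposition; so some bag has ≥ 3 vertices and tw(G) ≥ 2. Hence tw(G) = 2 exactly.

Treewidth 2.
One such decomposition:
Bags: B1 = {2, 3, 4}  B2 = {1, 3, 4}
Tree: B1–B2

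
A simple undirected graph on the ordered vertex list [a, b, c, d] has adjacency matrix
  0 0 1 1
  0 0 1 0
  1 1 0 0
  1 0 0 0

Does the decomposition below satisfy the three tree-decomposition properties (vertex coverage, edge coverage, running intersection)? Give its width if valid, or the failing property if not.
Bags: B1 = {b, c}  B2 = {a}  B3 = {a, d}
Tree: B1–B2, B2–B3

A tree decomposition must satisfy three properties: every vertex lies in some bag; for every edge, both endpoints lie together in some bag; and for every vertex, the bags containing it form a connected subtree. Here edge (c,a) lies in no bag, so the decomposition is invalid.

No — edge (c,a) lies in no bag.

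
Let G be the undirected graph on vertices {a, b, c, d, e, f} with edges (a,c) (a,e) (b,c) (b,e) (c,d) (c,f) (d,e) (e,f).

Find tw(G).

A width-2 tree decomposition is:
Bags: B1 = {c, d, e}  B2 = {c, e, f}  B3 = {a, c, e}  B4 = {b, c, e}
Tree: B1–B2, B2–B3, B3–B4
Each bag holds 3 vertices, so the decomposition has width 2, which upper-bounds the treewidth. Since e–d–c–f–e is a cycle in G, G is not acyclic. Forests are exactly the graphs of treewidth ≤ 1, so tw(G) ≥ 2. Therefore the treewidth is 2.

2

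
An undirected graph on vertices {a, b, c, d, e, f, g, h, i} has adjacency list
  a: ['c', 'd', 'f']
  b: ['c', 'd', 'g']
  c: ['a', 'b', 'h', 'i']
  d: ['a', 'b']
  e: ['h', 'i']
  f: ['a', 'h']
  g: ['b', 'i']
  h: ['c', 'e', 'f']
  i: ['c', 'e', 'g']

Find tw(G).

3

A width-3 tree decomposition is:
Bags: B1 = {a, b, d, g}  B2 = {a, b, c, g}  B3 = {a, c, g, i}  B4 = {a, c, f, i}  B5 = {c, f, h, i}  B6 = {e, f, h, i}
Tree: B1–B2, B2–B3, B3–B4, B4–B5, B5–B6
Each bag holds 4 vertices, so the decomposition has width 3, which upper-bounds the treewidth. For the lower bound: the 4 vertex sets {b,d,g}, {a}, {c}, {e,f,h,i} are disjoint, each induces a connected subgraph, and every pair is joined by at least one edge of G. Contracting each set to a single vertex therefore yields K_{4} as a minor, and since treewidth is minor-monotone, tw(G) ≥ tw(K_{4}) = 3. The upper and lower bounds meet at 3, so that is the treewidth.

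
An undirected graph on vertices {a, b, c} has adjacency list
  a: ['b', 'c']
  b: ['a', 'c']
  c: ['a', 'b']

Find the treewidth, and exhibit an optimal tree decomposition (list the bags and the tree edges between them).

Treewidth 2.
One such decomposition:
Bags: B1 = {a, b, c}
Tree: (single bag)

A single bag containing all 3 vertices is trivially a valid decomposition of width 2. Conversely, {a, b, c} is a clique of size 3, and the vertices of any clique must share a bag in every tree decomposition; so some bag has ≥ 3 vertices and tw(G) ≥ 2. Therefore the treewidth is 2.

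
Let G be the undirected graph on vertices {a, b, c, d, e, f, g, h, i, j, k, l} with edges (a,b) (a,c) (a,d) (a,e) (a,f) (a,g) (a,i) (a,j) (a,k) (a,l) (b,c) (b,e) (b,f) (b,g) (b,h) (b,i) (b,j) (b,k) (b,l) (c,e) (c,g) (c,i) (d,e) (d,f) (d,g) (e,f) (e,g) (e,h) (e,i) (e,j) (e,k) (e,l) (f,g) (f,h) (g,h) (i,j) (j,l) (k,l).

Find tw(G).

4

A width-4 tree decomposition is:
Bags: B1 = {a, b, e, f, g}  B2 = {b, e, f, g, h}  B3 = {a, d, e, f, g}  B4 = {a, b, c, e, g}  B5 = {a, b, c, e, i}  B6 = {a, b, e, i, j}  B7 = {a, b, e, j, l}  B8 = {a, b, e, k, l}
Tree: B1–B2, B1–B3, B1–B4, B4–B5, B5–B6, B6–B7, B7–B8
Each bag holds 5 vertices, so the decomposition has width 4, which upper-bounds the treewidth. On the other hand G contains the 5-clique {a, d, e, f, g}. A clique must lie in a single bag of any decomposition, so no decomposition can have width below 4. Hence tw(G) = 4 exactly.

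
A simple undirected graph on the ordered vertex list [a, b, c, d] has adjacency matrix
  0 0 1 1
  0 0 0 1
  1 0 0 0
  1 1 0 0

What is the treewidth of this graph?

1

A width-1 tree decomposition is:
Bags: B1 = {b, d}  B2 = {a, d}  B3 = {a, c}
Tree: B1–B2, B2–B3
The largest bag has 2 vertices, giving width 1; this decomposition certifies tw(G) ≤ 1. G has an edge, so its treewidth is at least 1. Hence tw(G) = 1 exactly.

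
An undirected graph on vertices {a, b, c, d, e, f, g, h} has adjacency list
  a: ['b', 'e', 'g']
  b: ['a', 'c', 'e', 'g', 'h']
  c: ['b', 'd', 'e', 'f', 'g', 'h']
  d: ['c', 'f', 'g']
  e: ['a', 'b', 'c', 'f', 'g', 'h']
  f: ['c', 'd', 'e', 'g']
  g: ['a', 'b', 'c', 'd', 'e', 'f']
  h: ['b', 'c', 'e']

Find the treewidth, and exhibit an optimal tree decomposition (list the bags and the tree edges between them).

Treewidth 3.
One such decomposition:
Bags: B1 = {c, e, f, g}  B2 = {c, d, f, g}  B3 = {b, c, e, g}  B4 = {b, c, e, h}  B5 = {a, b, e, g}
Tree: B1–B2, B1–B3, B3–B4, B3–B5

Each bag holds 4 vertices, so the decomposition has width 3, which upper-bounds the treewidth. For the lower bound, the 4 vertices {c, d, f, g} are pairwise adjacent, and any tree decomposition puts a clique entirely inside one bag — forcing width ≥ 3. The upper and lower bounds meet at 3, so that is the treewidth.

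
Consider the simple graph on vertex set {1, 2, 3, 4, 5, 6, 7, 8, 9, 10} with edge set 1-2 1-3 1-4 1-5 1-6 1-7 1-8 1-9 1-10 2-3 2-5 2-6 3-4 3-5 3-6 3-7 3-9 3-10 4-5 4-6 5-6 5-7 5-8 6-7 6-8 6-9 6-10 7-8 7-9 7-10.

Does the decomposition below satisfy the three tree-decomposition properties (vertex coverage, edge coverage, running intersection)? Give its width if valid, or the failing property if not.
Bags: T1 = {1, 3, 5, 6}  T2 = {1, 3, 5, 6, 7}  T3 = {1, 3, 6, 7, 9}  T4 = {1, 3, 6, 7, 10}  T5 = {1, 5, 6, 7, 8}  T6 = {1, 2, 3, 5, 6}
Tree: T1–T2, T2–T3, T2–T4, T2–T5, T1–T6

No — vertex 4 appears in no bag.

A tree decomposition must satisfy three properties: every vertex lies in some bag; for every edge, both endpoints lie together in some bag; and for every vertex, the bags containing it form a connected subtree. Here vertex 4 appears in no bag, so the decomposition is invalid.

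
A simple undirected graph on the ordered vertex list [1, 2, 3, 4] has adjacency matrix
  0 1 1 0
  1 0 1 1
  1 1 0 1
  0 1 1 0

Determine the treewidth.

A width-2 tree decomposition is:
Bags: B1 = {2, 3, 4}  B2 = {1, 2, 3}
Tree: B1–B2
Every bag has size at most 3, so the width is 3 − 1 = 2 and tw(G) ≤ 2. Conversely, {1, 2, 3} is a clique of size 3, and the vertices of any clique must share a bag in every tree decomposition; so some bag has ≥ 3 vertices and tw(G) ≥ 2. Therefore the treewidth is 2.

2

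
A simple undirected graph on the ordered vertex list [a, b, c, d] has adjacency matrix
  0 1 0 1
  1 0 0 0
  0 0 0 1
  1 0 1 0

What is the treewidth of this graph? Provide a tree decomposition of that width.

The largest bag has 2 vertices, giving width 1; this decomposition certifies tw(G) ≤ 1. G has an edge, so its treewidth is at least 1. Hence tw(G) = 1 exactly.

Treewidth 1.
One optimal decomposition is:
Bags: B1 = {a, b}  B2 = {a, d}  B3 = {c, d}
Tree: B1–B2, B2–B3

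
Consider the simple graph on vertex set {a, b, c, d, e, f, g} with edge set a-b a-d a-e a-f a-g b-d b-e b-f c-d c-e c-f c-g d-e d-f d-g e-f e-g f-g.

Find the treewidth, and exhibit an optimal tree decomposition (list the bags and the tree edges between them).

The largest bag has 5 vertices, giving width 4; this decomposition certifies tw(G) ≤ 4. For the lower bound, the 5 vertices {c, d, e, f, g} are pairwise adjacent, and any tree decomposition puts a clique entirely inside one bag — forcing width ≥ 4. Combining the bounds, tw(G) = 4.

Treewidth 4.
One optimal decomposition is:
Bags: B1 = {a, d, e, f, g}  B2 = {a, b, d, e, f}  B3 = {c, d, e, f, g}
Tree: B1–B2, B1–B3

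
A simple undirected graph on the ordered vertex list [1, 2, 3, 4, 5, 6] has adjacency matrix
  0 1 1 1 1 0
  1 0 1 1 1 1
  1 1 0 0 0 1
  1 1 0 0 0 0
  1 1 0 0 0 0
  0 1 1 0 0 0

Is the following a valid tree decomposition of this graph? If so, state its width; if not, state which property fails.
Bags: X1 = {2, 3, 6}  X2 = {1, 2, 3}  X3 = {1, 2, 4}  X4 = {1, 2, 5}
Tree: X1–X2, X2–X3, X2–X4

Every vertex of G appears in some bag (union = {1, 2, 3, 4, 5, 6}); every edge is covered by a bag; and for each vertex v the set of bags containing v is connected in the bag tree. The decomposition is therefore valid. The largest bag has 3 vertices, so the width is 2.

Yes; width 2.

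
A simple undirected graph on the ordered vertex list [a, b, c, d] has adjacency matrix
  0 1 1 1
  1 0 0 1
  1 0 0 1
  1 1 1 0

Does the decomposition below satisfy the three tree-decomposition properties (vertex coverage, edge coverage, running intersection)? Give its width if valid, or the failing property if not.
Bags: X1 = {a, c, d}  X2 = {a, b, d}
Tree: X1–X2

Vertex coverage: the bags together contain {a, b, c, d}, the full vertex set. Edge coverage: each edge of G has both endpoints in at least one bag. Running intersection: for every vertex, the bags containing it form a connected subtree. All three properties hold, so this is a valid tree decomposition of width max|bag| − 1 = 2, and hence tw(G) ≤ 2.

Yes; width 2.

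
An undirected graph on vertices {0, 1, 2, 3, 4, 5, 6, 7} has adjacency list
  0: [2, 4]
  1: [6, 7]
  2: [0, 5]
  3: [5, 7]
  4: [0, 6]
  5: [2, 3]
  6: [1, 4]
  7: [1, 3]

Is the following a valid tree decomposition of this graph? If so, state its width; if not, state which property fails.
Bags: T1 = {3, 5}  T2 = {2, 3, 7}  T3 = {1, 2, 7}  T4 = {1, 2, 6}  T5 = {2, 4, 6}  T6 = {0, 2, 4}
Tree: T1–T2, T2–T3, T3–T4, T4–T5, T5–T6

A tree decomposition must satisfy three properties: every vertex lies in some bag; for every edge, both endpoints lie together in some bag; and for every vertex, the bags containing it form a connected subtree. Here edge (2,5) lies in no bag, so the decomposition is invalid.

No — edge (2,5) lies in no bag.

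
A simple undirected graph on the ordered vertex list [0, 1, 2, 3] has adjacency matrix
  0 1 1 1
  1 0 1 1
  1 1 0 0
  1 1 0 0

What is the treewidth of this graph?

2

A width-2 tree decomposition is:
Bags: B1 = {0, 1, 3}  B2 = {0, 1, 2}
Tree: B1–B2
The largest bag has 3 vertices, giving width 2; this decomposition certifies tw(G) ≤ 2. Conversely, {0, 1, 2} is a clique of size 3, and the vertices of any clique must share a bag in every tree decomposition; so some bag has ≥ 3 vertices and tw(G) ≥ 2. Combining the bounds, tw(G) = 2.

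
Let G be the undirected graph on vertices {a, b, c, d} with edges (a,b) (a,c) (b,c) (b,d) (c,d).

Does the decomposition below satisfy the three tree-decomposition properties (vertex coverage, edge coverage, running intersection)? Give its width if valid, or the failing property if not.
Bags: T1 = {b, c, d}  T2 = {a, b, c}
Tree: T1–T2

Yes; width 2.

Every vertex of G appears in some bag (union = {a, b, c, d}); every edge is covered by a bag; and for each vertex v the set of bags containing v is connected in the bag tree. The decomposition is therefore valid. The largest bag has 3 vertices, so the width is 2.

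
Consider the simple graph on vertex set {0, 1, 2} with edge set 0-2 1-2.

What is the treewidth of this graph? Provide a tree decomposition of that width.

Each bag holds 2 vertices, so the decomposition has width 1, which upper-bounds the treewidth. Any graph with an edge has treewidth ≥ 1, and G has the edge 0–2. Therefore the treewidth is 1.

Treewidth 1.
One optimal decomposition is:
Bags: B1 = {0, 2}  B2 = {1, 2}
Tree: B1–B2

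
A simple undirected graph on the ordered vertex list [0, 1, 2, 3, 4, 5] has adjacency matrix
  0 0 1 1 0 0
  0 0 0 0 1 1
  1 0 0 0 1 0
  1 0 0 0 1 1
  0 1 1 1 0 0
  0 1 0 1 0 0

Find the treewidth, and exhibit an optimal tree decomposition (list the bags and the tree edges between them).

Treewidth 2.
Bags: B1 = {1, 4, 5}  B2 = {3, 4, 5}  B3 = {2, 3, 4}  B4 = {0, 2, 3}
Tree: B1–B2, B2–B3, B3–B4

Every bag has size at most 3, so the width is 3 − 1 = 2 and tw(G) ≤ 2. For the lower bound, G contains the cycle 1–5–3–4–1, so G is not a forest; only forests have treewidth ≤ 1, hence tw(G) ≥ 2. Combining the bounds, tw(G) = 2.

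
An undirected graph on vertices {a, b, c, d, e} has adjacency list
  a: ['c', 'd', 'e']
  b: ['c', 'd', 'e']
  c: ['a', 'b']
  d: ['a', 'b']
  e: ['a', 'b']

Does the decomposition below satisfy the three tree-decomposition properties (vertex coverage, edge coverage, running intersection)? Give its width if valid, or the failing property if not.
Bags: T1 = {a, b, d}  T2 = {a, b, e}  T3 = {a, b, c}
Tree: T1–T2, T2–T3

Yes; width 2.

Every vertex of G appears in some bag (union = {a, b, c, d, e}); every edge is covered by a bag; and for each vertex v the set of bags containing v is connected in the bag tree. The decomposition is therefore valid. The largest bag has 3 vertices, so the width is 2.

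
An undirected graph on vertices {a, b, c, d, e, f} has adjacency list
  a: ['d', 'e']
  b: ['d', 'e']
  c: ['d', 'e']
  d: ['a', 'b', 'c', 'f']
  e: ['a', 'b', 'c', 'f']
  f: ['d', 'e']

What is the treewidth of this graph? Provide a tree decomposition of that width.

Treewidth 2.
Bags: B1 = {a, d, e}  B2 = {b, d, e}  B3 = {d, e, f}  B4 = {c, d, e}
Tree: B1–B2, B2–B3, B3–B4

Every bag has size at most 3, so the width is 3 − 1 = 2 and tw(G) ≤ 2. For the lower bound, G contains the cycle a–e–b–d–a, so G is not a forest; only forests have treewidth ≤ 1, hence tw(G) ≥ 2. Combining the bounds, tw(G) = 2.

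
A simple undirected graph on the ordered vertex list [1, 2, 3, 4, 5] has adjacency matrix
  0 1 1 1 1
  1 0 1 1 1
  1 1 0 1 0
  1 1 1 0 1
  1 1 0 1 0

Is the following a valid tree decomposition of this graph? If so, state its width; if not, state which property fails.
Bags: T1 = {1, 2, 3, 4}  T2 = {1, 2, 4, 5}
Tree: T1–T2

Yes; width 3.

Checking the three conditions: (i) the bags cover all of {1, 2, 3, 4, 5}; (ii) for each edge, some bag contains both endpoints; (iii) the bags containing any fixed vertex form a subtree. All hold, so the decomposition is valid with width 4 − 1 = 3.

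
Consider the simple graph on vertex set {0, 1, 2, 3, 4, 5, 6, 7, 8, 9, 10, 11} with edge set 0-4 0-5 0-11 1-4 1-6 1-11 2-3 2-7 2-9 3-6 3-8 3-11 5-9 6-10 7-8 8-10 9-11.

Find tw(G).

A width-3 tree decomposition is:
Bags: B1 = {0, 4, 5, 9}  B2 = {0, 4, 9, 11}  B3 = {1, 4, 9, 11}  B4 = {1, 2, 9, 11}  B5 = {1, 2, 3, 11}  B6 = {1, 2, 3, 6}  B7 = {2, 3, 6, 7}  B8 = {3, 6, 7, 8}  B9 = {6, 7, 8, 10}
Tree: B1–B2, B2–B3, B3–B4, B4–B5, B5–B6, B6–B7, B7–B8, B8–B9
Every bag has size at most 4, so the width is 4 − 1 = 3 and tw(G) ≤ 3. For the lower bound: the 4 vertex sets {0,4,5}, {9}, {11}, {1,2,3,6} are disjoint, each induces a connected subgraph, and every pair is joined by at least one edge of G. Contracting each set to a single vertex therefore yields K_{4} as a minor, and since treewidth is minor-monotone, tw(G) ≥ tw(K_{4}) = 3. Combining the bounds, tw(G) = 3.

3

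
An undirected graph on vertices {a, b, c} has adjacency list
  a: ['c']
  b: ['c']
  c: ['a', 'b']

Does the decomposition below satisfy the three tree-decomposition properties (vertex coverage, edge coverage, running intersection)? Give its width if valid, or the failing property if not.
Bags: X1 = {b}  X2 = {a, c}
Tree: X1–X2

No — edge (c,b) lies in no bag.

A tree decomposition must satisfy three properties: every vertex lies in some bag; for every edge, both endpoints lie together in some bag; and for every vertex, the bags containing it form a connected subtree. Here edge (c,b) lies in no bag, so the decomposition is invalid.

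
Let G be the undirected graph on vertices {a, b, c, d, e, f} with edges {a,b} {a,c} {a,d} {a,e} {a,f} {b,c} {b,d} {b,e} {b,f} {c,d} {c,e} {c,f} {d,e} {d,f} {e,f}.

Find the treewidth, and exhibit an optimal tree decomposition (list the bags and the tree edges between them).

A single bag containing all 6 vertices is trivially a valid decomposition of width 5. On the other hand G contains the 6-clique {a, b, c, d, e, f}. A clique must lie in a single bag of any decomposition, so no decomposition can have width below 5. The upper and lower bounds meet at 5, so that is the treewidth.

Treewidth 5.
One such decomposition:
Bags: B1 = {a, b, c, d, e, f}
Tree: (single bag)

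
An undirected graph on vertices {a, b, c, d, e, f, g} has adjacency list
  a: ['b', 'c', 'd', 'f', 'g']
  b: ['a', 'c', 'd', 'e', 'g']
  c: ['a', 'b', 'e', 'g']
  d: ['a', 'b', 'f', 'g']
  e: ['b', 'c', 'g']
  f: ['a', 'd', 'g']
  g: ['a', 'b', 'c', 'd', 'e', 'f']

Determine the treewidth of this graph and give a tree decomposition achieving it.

Every bag has size at most 4, so the width is 4 − 1 = 3 and tw(G) ≤ 3. On the other hand G contains the 4-clique {a, d, f, g}. A clique must lie in a single bag of any decomposition, so no decomposition can have width below 3. Combining the bounds, tw(G) = 3.

Treewidth 3.
Bags: B1 = {a, b, c, g}  B2 = {b, c, e, g}  B3 = {a, b, d, g}  B4 = {a, d, f, g}
Tree: B1–B2, B1–B3, B3–B4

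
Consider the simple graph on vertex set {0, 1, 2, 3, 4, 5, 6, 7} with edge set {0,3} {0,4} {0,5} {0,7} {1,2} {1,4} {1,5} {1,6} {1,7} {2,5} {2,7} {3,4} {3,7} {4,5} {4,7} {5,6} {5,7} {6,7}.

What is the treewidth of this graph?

3

A width-3 tree decomposition is:
Bags: B1 = {0, 4, 5, 7}  B2 = {1, 4, 5, 7}  B3 = {0, 3, 4, 7}  B4 = {1, 5, 6, 7}  B5 = {1, 2, 5, 7}
Tree: B1–B2, B1–B3, B2–B4, B2–B5
The largest bag has 4 vertices, giving width 3; this decomposition certifies tw(G) ≤ 3. For the lower bound, the 4 vertices {0, 3, 4, 7} are pairwise adjacent, and any tree decomposition puts a clique entirely inside one bag — forcing width ≥ 3. Combining the bounds, tw(G) = 3.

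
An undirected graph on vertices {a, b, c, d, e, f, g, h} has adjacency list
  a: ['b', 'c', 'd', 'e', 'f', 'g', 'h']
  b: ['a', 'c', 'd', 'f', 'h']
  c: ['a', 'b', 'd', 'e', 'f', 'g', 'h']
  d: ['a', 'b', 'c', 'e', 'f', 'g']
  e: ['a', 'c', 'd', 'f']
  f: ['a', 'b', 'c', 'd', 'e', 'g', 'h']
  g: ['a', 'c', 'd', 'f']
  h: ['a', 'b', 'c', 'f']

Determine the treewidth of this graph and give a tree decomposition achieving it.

Treewidth 4.
Bags: B1 = {a, c, d, f, g}  B2 = {a, b, c, d, f}  B3 = {a, b, c, f, h}  B4 = {a, c, d, e, f}
Tree: B1–B2, B2–B3, B2–B4

Every bag has size at most 5, so the width is 5 − 1 = 4 and tw(G) ≤ 4. For the lower bound, the 5 vertices {a, c, d, f, g} are pairwise adjacent, and any tree decomposition puts a clique entirely inside one bag — forcing width ≥ 4. Hence tw(G) = 4 exactly.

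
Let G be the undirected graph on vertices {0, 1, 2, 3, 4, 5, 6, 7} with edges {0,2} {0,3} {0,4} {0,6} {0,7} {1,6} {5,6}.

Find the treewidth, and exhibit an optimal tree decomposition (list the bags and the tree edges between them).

Treewidth 1.
One such decomposition:
Bags: B1 = {1, 6}  B2 = {0, 6}  B3 = {0, 4}  B4 = {0, 2}  B5 = {0, 7}  B6 = {0, 3}  B7 = {5, 6}
Tree: B1–B2, B2–B3, B3–B4, B2–B5, B4–B6, B2–B7

Each bag holds 2 vertices, so the decomposition has width 1, which upper-bounds the treewidth. Any graph with an edge has treewidth ≥ 1, and G has the edge 6–1. The upper and lower bounds meet at 1, so that is the treewidth.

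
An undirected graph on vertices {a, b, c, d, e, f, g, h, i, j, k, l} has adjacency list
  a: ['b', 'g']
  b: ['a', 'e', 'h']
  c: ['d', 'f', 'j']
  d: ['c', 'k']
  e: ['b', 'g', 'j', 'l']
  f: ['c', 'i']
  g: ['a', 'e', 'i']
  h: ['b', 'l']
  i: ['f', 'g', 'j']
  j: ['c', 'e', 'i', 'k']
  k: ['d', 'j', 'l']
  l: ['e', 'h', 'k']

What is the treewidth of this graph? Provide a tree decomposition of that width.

Treewidth 3.
One optimal decomposition is:
Bags: B1 = {c, d, f, k}  B2 = {c, f, j, k}  B3 = {f, i, j, k}  B4 = {i, j, k, l}  B5 = {e, i, j, l}  B6 = {e, g, i, l}  B7 = {e, g, h, l}  B8 = {b, e, g, h}  B9 = {a, b, g, h}
Tree: B1–B2, B2–B3, B3–B4, B4–B5, B5–B6, B6–B7, B7–B8, B8–B9

The largest bag has 4 vertices, giving width 3; this decomposition certifies tw(G) ≤ 3. For the lower bound: the 4 vertex sets {c,d,f}, {k}, {j}, {e,g,i,l} are disjoint, each induces a connected subgraph, and every pair is joined by at least one edge of G. Contracting each set to a single vertex therefore yields K_{4} as a minor, and since treewidth is minor-monotone, tw(G) ≥ tw(K_{4}) = 3. Therefore the treewidth is 3.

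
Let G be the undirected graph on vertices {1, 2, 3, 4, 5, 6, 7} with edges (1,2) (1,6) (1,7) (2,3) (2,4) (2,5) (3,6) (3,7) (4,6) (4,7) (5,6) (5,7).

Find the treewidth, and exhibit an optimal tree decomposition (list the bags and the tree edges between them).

Every bag has size at most 4, so the width is 4 − 1 = 3 and tw(G) ≤ 3. For the lower bound: the 4 vertex sets {5,6}, {2,3}, {7}, {1} are disjoint, each induces a connected subgraph, and every pair is joined by at least one edge of G. Contracting each set to a single vertex therefore yields K_{4} as a minor, and since treewidth is minor-monotone, tw(G) ≥ tw(K_{4}) = 3. Hence tw(G) = 3 exactly.

Treewidth 3.
One such decomposition:
Bags: B1 = {2, 5, 6, 7}  B2 = {2, 3, 6, 7}  B3 = {1, 2, 6, 7}  B4 = {2, 4, 6, 7}
Tree: B1–B2, B2–B3, B3–B4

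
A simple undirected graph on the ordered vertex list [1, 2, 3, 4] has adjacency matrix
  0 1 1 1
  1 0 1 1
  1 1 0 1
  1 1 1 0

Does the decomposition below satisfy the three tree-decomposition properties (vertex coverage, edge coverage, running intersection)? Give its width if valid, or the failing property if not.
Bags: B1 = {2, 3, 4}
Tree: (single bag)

No — vertex 1 appears in no bag.

A tree decomposition must satisfy three properties: every vertex lies in some bag; for every edge, both endpoints lie together in some bag; and for every vertex, the bags containing it form a connected subtree. Here vertex 1 appears in no bag, so the decomposition is invalid.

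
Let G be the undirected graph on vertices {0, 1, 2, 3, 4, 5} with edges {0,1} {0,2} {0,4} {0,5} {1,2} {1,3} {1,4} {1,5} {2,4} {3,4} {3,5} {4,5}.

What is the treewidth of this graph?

3

A width-3 tree decomposition is:
Bags: B1 = {1, 3, 4, 5}  B2 = {0, 1, 4, 5}  B3 = {0, 1, 2, 4}
Tree: B1–B2, B2–B3
Each bag holds 4 vertices, so the decomposition has width 3, which upper-bounds the treewidth. On the other hand G contains the 4-clique {0, 1, 2, 4}. A clique must lie in a single bag of any decomposition, so no decomposition can have width below 3. The upper and lower bounds meet at 3, so that is the treewidth.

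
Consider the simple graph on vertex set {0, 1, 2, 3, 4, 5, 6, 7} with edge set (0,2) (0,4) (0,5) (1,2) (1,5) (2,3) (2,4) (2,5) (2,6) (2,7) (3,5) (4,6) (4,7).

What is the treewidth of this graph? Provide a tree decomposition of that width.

The largest bag has 3 vertices, giving width 2; this decomposition certifies tw(G) ≤ 2. Conversely, {1, 2, 5} is a clique of size 3, and the vertices of any clique must share a bag in every tree decomposition; so some bag has ≥ 3 vertices and tw(G) ≥ 2. Combining the bounds, tw(G) = 2.

Treewidth 2.
Bags: B1 = {1, 2, 5}  B2 = {0, 2, 5}  B3 = {0, 2, 4}  B4 = {2, 4, 7}  B5 = {2, 3, 5}  B6 = {2, 4, 6}
Tree: B1–B2, B2–B3, B3–B4, B1–B5, B3–B6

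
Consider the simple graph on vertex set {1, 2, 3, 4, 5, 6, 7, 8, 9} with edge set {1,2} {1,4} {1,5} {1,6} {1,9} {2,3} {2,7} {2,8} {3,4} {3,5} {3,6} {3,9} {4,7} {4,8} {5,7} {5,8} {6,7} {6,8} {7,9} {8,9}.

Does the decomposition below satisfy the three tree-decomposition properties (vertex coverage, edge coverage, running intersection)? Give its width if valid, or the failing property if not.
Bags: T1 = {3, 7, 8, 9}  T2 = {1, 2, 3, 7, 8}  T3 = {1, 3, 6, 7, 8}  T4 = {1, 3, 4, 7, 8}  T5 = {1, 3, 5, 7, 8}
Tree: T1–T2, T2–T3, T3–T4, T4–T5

A tree decomposition must satisfy three properties: every vertex lies in some bag; for every edge, both endpoints lie together in some bag; and for every vertex, the bags containing it form a connected subtree. Here edge (1,9) lies in no bag, so the decomposition is invalid.

No — edge (1,9) lies in no bag.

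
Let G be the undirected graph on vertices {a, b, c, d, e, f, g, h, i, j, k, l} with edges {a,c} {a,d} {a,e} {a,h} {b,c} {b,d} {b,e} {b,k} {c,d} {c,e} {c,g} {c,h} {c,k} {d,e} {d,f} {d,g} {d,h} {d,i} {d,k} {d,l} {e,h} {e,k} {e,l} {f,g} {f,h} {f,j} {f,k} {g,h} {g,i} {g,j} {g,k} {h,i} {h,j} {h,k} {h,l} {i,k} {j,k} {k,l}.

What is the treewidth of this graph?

4

A width-4 tree decomposition is:
Bags: B1 = {c, d, e, h, k}  B2 = {b, c, d, e, k}  B3 = {c, d, g, h, k}  B4 = {d, e, h, k, l}  B5 = {d, f, g, h, k}  B6 = {a, c, d, e, h}  B7 = {d, g, h, i, k}  B8 = {f, g, h, j, k}
Tree: B1–B2, B1–B3, B1–B4, B3–B5, B1–B6, B3–B7, B5–B8
The largest bag has 5 vertices, giving width 4; this decomposition certifies tw(G) ≤ 4. Conversely, {a, c, d, e, h} is a clique of size 5, and the vertices of any clique must share a bag in every tree decomposition; so some bag has ≥ 5 vertices and tw(G) ≥ 4. Therefore the treewidth is 4.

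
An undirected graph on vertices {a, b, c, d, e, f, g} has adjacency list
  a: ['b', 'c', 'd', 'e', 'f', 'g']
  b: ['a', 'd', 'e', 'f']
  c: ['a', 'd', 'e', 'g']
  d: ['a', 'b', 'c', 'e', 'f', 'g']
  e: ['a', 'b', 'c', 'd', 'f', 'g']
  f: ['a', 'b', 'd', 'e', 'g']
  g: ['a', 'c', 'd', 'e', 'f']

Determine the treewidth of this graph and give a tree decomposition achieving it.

Treewidth 4.
Bags: B1 = {a, c, d, e, g}  B2 = {a, d, e, f, g}  B3 = {a, b, d, e, f}
Tree: B1–B2, B2–B3

The largest bag has 5 vertices, giving width 4; this decomposition certifies tw(G) ≤ 4. Conversely, {a, c, d, e, g} is a clique of size 5, and the vertices of any clique must share a bag in every tree decomposition; so some bag has ≥ 5 vertices and tw(G) ≥ 4. Combining the bounds, tw(G) = 4.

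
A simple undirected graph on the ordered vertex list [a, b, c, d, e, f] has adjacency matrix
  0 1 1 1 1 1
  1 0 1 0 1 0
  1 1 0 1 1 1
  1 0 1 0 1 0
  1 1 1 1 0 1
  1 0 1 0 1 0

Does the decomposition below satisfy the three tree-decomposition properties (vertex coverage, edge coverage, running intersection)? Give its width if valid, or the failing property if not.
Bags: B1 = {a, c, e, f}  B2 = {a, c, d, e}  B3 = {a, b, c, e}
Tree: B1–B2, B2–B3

Yes; width 3.

Vertex coverage: the bags together contain {a, b, c, d, e, f}, the full vertex set. Edge coverage: each edge of G has both endpoints in at least one bag. Running intersection: for every vertex, the bags containing it form a connected subtree. All three properties hold, so this is a valid tree decomposition of width max|bag| − 1 = 3, and hence tw(G) ≤ 3.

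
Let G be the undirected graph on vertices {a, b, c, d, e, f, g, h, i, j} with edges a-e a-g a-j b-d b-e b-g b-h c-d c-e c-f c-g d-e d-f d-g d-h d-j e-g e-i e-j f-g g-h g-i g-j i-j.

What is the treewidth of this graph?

3

A width-3 tree decomposition is:
Bags: B1 = {d, e, g, j}  B2 = {b, d, e, g}  B3 = {c, d, e, g}  B4 = {b, d, g, h}  B5 = {a, e, g, j}  B6 = {c, d, f, g}  B7 = {e, g, i, j}
Tree: B1–B2, B2–B3, B2–B4, B1–B5, B3–B6, B5–B7
The largest bag has 4 vertices, giving width 3; this decomposition certifies tw(G) ≤ 3. On the other hand G contains the 4-clique {d, e, g, j}. A clique must lie in a single bag of any decomposition, so no decomposition can have width below 3. The upper and lower bounds meet at 3, so that is the treewidth.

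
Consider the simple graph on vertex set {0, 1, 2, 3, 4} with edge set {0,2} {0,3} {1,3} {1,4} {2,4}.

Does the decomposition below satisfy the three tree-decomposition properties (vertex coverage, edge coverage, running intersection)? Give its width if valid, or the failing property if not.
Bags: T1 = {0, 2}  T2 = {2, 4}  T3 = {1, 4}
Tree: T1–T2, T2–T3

A tree decomposition must satisfy three properties: every vertex lies in some bag; for every edge, both endpoints lie together in some bag; and for every vertex, the bags containing it form a connected subtree. Here vertex 3 appears in no bag, so the decomposition is invalid.

No — vertex 3 appears in no bag.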